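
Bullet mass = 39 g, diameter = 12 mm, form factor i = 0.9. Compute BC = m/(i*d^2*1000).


BC = m/(i*d^2*1000) = 39/(0.9 * 12^2 * 1000) = 0.0003009

0.0003009


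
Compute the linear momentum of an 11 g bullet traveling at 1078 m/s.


p = m*v = 0.011*1078 = 11.86 kg·m/s

11.86 kg·m/s


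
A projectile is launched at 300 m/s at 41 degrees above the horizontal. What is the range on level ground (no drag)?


R = v0^2 * sin(2*theta) / g = 300^2 * sin(2*41°) / 9.81 = 9085 m

9085 m


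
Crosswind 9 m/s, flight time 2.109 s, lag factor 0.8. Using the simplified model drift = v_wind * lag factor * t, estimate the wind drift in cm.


drift = v_wind * lag * t = 9 * 0.8 * 2.109 = 15.1848 m ≈ 1518 cm

1518 cm


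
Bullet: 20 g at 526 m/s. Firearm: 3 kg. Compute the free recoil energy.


v_r = m_p*v_p/m_gun = 0.02*526/3 = 3.50667 m/s, E_r = 0.5*m_gun*v_r^2 = 0.5*3*3.50667^2 = 18.45 J

18.45 J


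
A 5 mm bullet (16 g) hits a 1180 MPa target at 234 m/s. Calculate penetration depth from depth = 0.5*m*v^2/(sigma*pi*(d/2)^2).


A = pi*(d/2)^2 = pi*(5/2)^2 = 19.635 mm^2
E = 0.5*m*v^2 = 0.5*0.016*234^2 = 438.048 J
depth = E/(sigma*A) = 438.048 J / (1180 MPa * 19.635 mm^2) = 438.048/(1180 * 19.635) m = 0.0189064 m ≈ 18.91 mm

18.91 mm


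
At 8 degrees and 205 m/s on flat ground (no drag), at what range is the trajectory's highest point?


R = v0^2*sin(2*theta)/g = 205^2*sin(2*8°)/9.81 = 1180.8 m
apex_dist = R/2 = 1180.8/2 = 590.4 m

590.4 m


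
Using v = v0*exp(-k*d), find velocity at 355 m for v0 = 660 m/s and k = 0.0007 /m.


v = v0*exp(-k*d) = 660*exp(-0.0007*355) = 514.8 m/s

514.8 m/s


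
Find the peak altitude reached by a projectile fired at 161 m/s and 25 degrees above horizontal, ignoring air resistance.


H = (v0*sin(theta))^2 / (2g) = (161*sin(25°))^2 / (2*9.81) = 236 m

236 m


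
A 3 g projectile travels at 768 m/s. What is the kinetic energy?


E = 0.5*m*v^2 = 0.5*0.003*768^2 = 884.7 J

884.7 J


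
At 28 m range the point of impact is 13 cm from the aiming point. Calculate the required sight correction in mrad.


1 mrad subtends 1 cm per 10 m of range, so adj = error_cm / (dist_m / 10) = 13 / (28/10) = 4.643 mrad

4.643 mrad


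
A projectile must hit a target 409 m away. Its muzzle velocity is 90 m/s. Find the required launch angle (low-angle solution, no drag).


sin(2*theta) = R*g/v0^2 = 409*9.81/90^2 = 0.495344, theta = arcsin(0.495344)/2 = 14.85°

14.85 degrees


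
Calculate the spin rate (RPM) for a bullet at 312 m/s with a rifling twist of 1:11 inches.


twist_m = 11*0.0254 = 0.2794 m
spin = v/twist = 312/0.2794 = 1116.679 rev/s
RPM = spin*60 = 1116.679*60 ≈ 67001 RPM

67001 RPM


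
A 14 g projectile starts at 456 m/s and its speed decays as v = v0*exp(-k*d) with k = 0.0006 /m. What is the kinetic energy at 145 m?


v = v0*exp(-k*d) = 456*exp(-0.0006*145) = 418.005 m/s
E = 0.5*m*v^2 = 0.5*0.014*418.005^2 = 1223 J

1223 J


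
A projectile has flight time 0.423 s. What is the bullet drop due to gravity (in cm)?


drop = 0.5*g*t^2 = 0.5*9.81*0.423^2 = 0.877647 m ≈ 87.76 cm

87.76 cm


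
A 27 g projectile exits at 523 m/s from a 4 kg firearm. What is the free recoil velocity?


v_recoil = m_p * v_p / m_gun = 0.027 * 523 / 4 = 3.53 m/s

3.53 m/s


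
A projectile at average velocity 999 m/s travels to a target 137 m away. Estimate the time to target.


t = d/v = 137/999 = 0.1371 s

0.1371 s


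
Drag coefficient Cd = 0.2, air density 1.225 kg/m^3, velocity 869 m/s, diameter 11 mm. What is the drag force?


A = pi*(d/2)^2 = pi*(11/2000)^2 = 9.50332e-05 m^2
Fd = 0.5*Cd*rho*A*v^2 = 0.5*0.2*1.225*9.50332e-05*869^2 = 8.791 N

8.791 N


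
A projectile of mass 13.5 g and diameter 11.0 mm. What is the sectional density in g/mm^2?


SD = m/d^2 = 13.5/11.0^2 = 0.1116 g/mm^2

0.1116 g/mm^2


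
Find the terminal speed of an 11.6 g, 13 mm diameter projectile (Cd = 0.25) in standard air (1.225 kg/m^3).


A = pi*(d/2)^2 = pi*(13/2000)^2 = 1.32732e-04 m^2
vt = sqrt(2mg/(Cd*rho*A)) = sqrt(2*0.0116*9.81/(0.25 * 1.225 * 1.32732e-04)) = 74.83 m/s

74.83 m/s


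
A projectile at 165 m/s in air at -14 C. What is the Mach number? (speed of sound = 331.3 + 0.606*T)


a = 331.3 + 0.606*(-14) = 322.816 m/s
M = v/a = 165/322.816 = 0.5111

0.5111


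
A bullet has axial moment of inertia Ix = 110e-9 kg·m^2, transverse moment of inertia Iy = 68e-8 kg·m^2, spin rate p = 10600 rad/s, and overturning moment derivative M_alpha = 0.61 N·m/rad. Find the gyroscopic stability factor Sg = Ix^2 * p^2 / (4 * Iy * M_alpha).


Sg = Ix^2 * p^2 / (4 * Iy * M_alpha) = (110e-9)^2 * 10600^2 / (4 * 68e-8 * 0.61) = 0.8194

0.8194


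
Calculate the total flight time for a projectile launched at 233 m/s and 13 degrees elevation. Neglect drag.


T = 2*v0*sin(theta)/g = 2*233*sin(13°)/9.81 = 10.69 s

10.69 s


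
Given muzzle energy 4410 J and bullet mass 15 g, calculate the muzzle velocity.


v = sqrt(2*E/m) = sqrt(2*4410/0.015) = 766.8 m/s

766.8 m/s


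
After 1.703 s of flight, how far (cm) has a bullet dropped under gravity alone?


drop = 0.5*g*t^2 = 0.5*9.81*1.703^2 = 14.2255 m ≈ 1423 cm

1423 cm


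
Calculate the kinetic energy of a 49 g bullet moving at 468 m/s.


E = 0.5*m*v^2 = 0.5*0.049*468^2 = 5366 J

5366 J


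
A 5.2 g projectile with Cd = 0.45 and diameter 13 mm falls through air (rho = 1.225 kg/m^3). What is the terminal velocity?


A = pi*(d/2)^2 = pi*(13/2000)^2 = 1.32732e-04 m^2
vt = sqrt(2mg/(Cd*rho*A)) = sqrt(2*0.0052*9.81/(0.45 * 1.225 * 1.32732e-04)) = 37.34 m/s

37.34 m/s


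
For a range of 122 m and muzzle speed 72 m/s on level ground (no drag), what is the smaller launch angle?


sin(2*theta) = R*g/v0^2 = 122*9.81/72^2 = 0.230868, theta = arcsin(0.230868)/2 = 6.674°

6.674 degrees


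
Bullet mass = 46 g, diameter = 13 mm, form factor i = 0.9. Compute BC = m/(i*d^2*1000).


BC = m/(i*d^2*1000) = 46/(0.9 * 13^2 * 1000) = 0.0003024

0.0003024


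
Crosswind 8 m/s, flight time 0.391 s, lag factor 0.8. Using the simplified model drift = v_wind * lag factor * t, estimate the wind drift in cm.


drift = v_wind * lag * t = 8 * 0.8 * 0.391 = 2.5024 m ≈ 250.2 cm

250.2 cm


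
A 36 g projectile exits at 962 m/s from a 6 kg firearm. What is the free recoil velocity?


v_recoil = m_p * v_p / m_gun = 0.036 * 962 / 6 = 5.772 m/s

5.772 m/s


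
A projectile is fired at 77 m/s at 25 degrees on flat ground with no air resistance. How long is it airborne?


T = 2*v0*sin(theta)/g = 2*77*sin(25°)/9.81 = 6.634 s

6.634 s


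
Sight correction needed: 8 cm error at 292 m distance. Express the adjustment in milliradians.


1 mrad subtends 1 cm per 10 m of range, so adj = error_cm / (dist_m / 10) = 8 / (292/10) = 0.274 mrad

0.274 mrad


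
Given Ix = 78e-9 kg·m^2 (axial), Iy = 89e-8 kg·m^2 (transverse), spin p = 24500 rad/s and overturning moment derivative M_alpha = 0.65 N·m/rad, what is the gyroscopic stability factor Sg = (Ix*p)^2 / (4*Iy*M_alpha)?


Sg = Ix^2 * p^2 / (4 * Iy * M_alpha) = (78e-9)^2 * 24500^2 / (4 * 89e-8 * 0.65) = 1.578

1.578


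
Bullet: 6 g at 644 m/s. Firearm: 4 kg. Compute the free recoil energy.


v_r = m_p*v_p/m_gun = 0.006*644/4 = 0.966 m/s, E_r = 0.5*m_gun*v_r^2 = 0.5*4*0.966^2 = 1.866 J

1.866 J


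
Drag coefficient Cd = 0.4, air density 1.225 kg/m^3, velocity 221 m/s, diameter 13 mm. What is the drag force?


A = pi*(d/2)^2 = pi*(13/2000)^2 = 1.32732e-04 m^2
Fd = 0.5*Cd*rho*A*v^2 = 0.5*0.4*1.225*1.32732e-04*221^2 = 1.588 N

1.588 N


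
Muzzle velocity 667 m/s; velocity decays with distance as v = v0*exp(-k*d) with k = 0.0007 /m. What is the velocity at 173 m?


v = v0*exp(-k*d) = 667*exp(-0.0007*173) = 590.9 m/s

590.9 m/s


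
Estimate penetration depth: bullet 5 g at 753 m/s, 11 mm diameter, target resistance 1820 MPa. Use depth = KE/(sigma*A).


A = pi*(d/2)^2 = pi*(11/2)^2 = 95.0332 mm^2
E = 0.5*m*v^2 = 0.5*0.005*753^2 = 1417.52 J
depth = E/(sigma*A) = 1417.52 J / (1820 MPa * 95.0332 mm^2) = 1417.52/(1820 * 95.0332) m = 0.00819565 m ≈ 8.196 mm

8.196 mm


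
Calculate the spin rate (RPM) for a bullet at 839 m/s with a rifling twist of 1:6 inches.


twist_m = 6*0.0254 = 0.1524 m
spin = v/twist = 839/0.1524 = 5505.249 rev/s
RPM = spin*60 = 5505.249*60 ≈ 330315 RPM

330315 RPM


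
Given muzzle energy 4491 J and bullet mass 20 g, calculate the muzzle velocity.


v = sqrt(2*E/m) = sqrt(2*4491/0.02) = 670.1 m/s

670.1 m/s


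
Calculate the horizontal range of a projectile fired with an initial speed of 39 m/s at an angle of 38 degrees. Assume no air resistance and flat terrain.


R = v0^2 * sin(2*theta) / g = 39^2 * sin(2*38°) / 9.81 = 150.4 m

150.4 m


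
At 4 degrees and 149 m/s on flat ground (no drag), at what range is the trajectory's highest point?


R = v0^2*sin(2*theta)/g = 149^2*sin(2*4°)/9.81 = 314.962 m
apex_dist = R/2 = 314.962/2 = 157.5 m

157.5 m


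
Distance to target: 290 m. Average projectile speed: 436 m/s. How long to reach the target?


t = d/v = 290/436 = 0.6651 s

0.6651 s


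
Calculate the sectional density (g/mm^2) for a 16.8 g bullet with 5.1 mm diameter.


SD = m/d^2 = 16.8/5.1^2 = 0.6459 g/mm^2

0.6459 g/mm^2


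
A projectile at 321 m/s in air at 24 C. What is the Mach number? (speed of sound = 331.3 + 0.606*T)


a = 331.3 + 0.606*(24) = 345.844 m/s
M = v/a = 321/345.844 = 0.9282

0.9282


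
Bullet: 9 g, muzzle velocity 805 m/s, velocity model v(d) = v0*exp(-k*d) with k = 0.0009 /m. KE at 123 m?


v = v0*exp(-k*d) = 805*exp(-0.0009*123) = 720.642 m/s
E = 0.5*m*v^2 = 0.5*0.009*720.642^2 = 2337 J

2337 J


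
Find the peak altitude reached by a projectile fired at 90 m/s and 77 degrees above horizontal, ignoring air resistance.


H = (v0*sin(theta))^2 / (2g) = (90*sin(77°))^2 / (2*9.81) = 392 m

392 m


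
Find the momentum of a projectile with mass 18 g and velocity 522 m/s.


p = m*v = 0.018*522 = 9.396 kg·m/s

9.396 kg·m/s


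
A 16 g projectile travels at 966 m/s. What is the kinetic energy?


E = 0.5*m*v^2 = 0.5*0.016*966^2 = 7465 J

7465 J


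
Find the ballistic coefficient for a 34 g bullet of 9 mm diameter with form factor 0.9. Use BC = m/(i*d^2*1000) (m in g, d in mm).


BC = m/(i*d^2*1000) = 34/(0.9 * 9^2 * 1000) = 0.0004664

0.0004664


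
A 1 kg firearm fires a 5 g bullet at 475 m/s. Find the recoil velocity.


v_recoil = m_p * v_p / m_gun = 0.005 * 475 / 1 = 2.375 m/s

2.375 m/s


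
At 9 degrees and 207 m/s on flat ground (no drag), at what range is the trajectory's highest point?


R = v0^2*sin(2*theta)/g = 207^2*sin(2*9°)/9.81 = 1349.75 m
apex_dist = R/2 = 1349.75/2 = 674.9 m

674.9 m


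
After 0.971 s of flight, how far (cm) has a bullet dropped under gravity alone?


drop = 0.5*g*t^2 = 0.5*9.81*0.971^2 = 4.62464 m ≈ 462.5 cm

462.5 cm


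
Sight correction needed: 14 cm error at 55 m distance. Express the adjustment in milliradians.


1 mrad subtends 1 cm per 10 m of range, so adj = error_cm / (dist_m / 10) = 14 / (55/10) = 2.545 mrad

2.545 mrad


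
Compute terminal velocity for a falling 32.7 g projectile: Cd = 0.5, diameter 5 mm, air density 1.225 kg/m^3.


A = pi*(d/2)^2 = pi*(5/2000)^2 = 1.96350e-05 m^2
vt = sqrt(2mg/(Cd*rho*A)) = sqrt(2*0.0327*9.81/(0.5 * 1.225 * 1.96350e-05)) = 231 m/s

231 m/s


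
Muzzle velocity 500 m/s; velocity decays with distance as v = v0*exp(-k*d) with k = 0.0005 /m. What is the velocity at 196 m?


v = v0*exp(-k*d) = 500*exp(-0.0005*196) = 453.3 m/s

453.3 m/s


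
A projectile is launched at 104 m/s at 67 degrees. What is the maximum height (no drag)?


H = (v0*sin(theta))^2 / (2g) = (104*sin(67°))^2 / (2*9.81) = 467.1 m

467.1 m


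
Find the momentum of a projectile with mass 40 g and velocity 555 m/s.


p = m*v = 0.04*555 = 22.2 kg·m/s

22.2 kg·m/s


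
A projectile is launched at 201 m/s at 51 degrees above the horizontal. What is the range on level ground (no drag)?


R = v0^2 * sin(2*theta) / g = 201^2 * sin(2*51°) / 9.81 = 4028 m

4028 m


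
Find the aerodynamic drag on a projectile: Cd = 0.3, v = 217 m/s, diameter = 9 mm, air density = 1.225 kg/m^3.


A = pi*(d/2)^2 = pi*(9/2000)^2 = 6.36173e-05 m^2
Fd = 0.5*Cd*rho*A*v^2 = 0.5*0.3*1.225*6.36173e-05*217^2 = 0.5505 N

0.5505 N


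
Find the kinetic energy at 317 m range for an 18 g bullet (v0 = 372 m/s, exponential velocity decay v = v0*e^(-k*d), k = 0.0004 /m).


v = v0*exp(-k*d) = 372*exp(-0.0004*317) = 327.698 m/s
E = 0.5*m*v^2 = 0.5*0.018*327.698^2 = 966.5 J

966.5 J


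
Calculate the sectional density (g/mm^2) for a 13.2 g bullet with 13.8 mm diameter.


SD = m/d^2 = 13.2/13.8^2 = 0.06931 g/mm^2

0.06931 g/mm^2


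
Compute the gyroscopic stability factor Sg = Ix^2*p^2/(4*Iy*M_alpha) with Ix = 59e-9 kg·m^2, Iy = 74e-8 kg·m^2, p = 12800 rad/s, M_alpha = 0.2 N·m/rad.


Sg = Ix^2 * p^2 / (4 * Iy * M_alpha) = (59e-9)^2 * 12800^2 / (4 * 74e-8 * 0.2) = 0.9634

0.9634


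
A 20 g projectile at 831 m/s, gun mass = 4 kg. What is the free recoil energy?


v_r = m_p*v_p/m_gun = 0.02*831/4 = 4.155 m/s, E_r = 0.5*m_gun*v_r^2 = 0.5*4*4.155^2 = 34.53 J

34.53 J


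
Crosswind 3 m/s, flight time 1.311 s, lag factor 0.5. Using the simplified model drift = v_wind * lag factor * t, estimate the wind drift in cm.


drift = v_wind * lag * t = 3 * 0.5 * 1.311 = 1.9665 m ≈ 196.6 cm

196.6 cm


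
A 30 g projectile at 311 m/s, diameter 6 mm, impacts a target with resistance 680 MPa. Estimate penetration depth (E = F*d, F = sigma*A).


A = pi*(d/2)^2 = pi*(6/2)^2 = 28.2743 mm^2
E = 0.5*m*v^2 = 0.5*0.03*311^2 = 1450.82 J
depth = E/(sigma*A) = 1450.82 J / (680 MPa * 28.2743 mm^2) = 1450.82/(680 * 28.2743) m = 0.0754589 m ≈ 75.46 mm

75.46 mm


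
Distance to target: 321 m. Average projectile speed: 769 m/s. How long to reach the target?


t = d/v = 321/769 = 0.4174 s

0.4174 s


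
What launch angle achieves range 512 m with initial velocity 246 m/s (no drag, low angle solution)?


sin(2*theta) = R*g/v0^2 = 512*9.81/246^2 = 0.0829982, theta = arcsin(0.0829982)/2 = 2.38°

2.38 degrees


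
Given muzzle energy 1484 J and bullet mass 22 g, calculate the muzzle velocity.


v = sqrt(2*E/m) = sqrt(2*1484/0.022) = 367.3 m/s

367.3 m/s


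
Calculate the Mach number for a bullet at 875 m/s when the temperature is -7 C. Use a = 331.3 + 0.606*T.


a = 331.3 + 0.606*(-7) = 327.058 m/s
M = v/a = 875/327.058 = 2.675

2.675


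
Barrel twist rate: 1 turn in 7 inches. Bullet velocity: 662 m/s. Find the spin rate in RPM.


twist_m = 7*0.0254 = 0.1778 m
spin = v/twist = 662/0.1778 = 3723.285 rev/s
RPM = spin*60 = 3723.285*60 ≈ 223397 RPM

223397 RPM


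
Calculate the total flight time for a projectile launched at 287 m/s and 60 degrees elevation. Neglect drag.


T = 2*v0*sin(theta)/g = 2*287*sin(60°)/9.81 = 50.67 s

50.67 s


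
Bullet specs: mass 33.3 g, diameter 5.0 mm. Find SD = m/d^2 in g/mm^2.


SD = m/d^2 = 33.3/5.0^2 = 1.332 g/mm^2

1.332 g/mm^2


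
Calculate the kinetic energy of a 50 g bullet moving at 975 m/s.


E = 0.5*m*v^2 = 0.5*0.05*975^2 = 23766 J

23766 J


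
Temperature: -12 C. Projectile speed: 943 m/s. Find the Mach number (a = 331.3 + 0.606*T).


a = 331.3 + 0.606*(-12) = 324.028 m/s
M = v/a = 943/324.028 = 2.91

2.91


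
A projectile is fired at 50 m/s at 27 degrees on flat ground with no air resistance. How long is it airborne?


T = 2*v0*sin(theta)/g = 2*50*sin(27°)/9.81 = 4.628 s

4.628 s


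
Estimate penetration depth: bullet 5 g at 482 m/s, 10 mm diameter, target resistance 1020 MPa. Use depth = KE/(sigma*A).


A = pi*(d/2)^2 = pi*(10/2)^2 = 78.5398 mm^2
E = 0.5*m*v^2 = 0.5*0.005*482^2 = 580.81 J
depth = E/(sigma*A) = 580.81 J / (1020 MPa * 78.5398 mm^2) = 580.81/(1020 * 78.5398) m = 0.0072501 m ≈ 7.25 mm

7.25 mm


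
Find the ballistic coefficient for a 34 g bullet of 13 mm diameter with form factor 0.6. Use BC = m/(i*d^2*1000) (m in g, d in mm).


BC = m/(i*d^2*1000) = 34/(0.6 * 13^2 * 1000) = 0.0003353

0.0003353


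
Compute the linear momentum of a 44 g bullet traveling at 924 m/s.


p = m*v = 0.044*924 = 40.66 kg·m/s

40.66 kg·m/s


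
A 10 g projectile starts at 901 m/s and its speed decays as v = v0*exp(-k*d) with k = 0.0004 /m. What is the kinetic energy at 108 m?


v = v0*exp(-k*d) = 901*exp(-0.0004*108) = 862.906 m/s
E = 0.5*m*v^2 = 0.5*0.01*862.906^2 = 3723 J

3723 J


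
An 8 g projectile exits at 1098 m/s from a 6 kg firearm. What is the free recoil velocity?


v_recoil = m_p * v_p / m_gun = 0.008 * 1098 / 6 = 1.464 m/s

1.464 m/s


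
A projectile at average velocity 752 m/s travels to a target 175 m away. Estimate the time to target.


t = d/v = 175/752 = 0.2327 s

0.2327 s


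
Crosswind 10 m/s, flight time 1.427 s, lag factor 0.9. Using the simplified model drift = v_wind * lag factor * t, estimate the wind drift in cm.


drift = v_wind * lag * t = 10 * 0.9 * 1.427 = 12.843 m ≈ 1284 cm

1284 cm


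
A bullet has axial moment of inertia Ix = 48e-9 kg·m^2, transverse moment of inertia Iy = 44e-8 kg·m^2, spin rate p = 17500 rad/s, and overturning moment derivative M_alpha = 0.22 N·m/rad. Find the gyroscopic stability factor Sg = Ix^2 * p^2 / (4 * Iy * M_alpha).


Sg = Ix^2 * p^2 / (4 * Iy * M_alpha) = (48e-9)^2 * 17500^2 / (4 * 44e-8 * 0.22) = 1.822

1.822


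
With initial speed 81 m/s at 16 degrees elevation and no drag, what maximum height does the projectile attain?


H = (v0*sin(theta))^2 / (2g) = (81*sin(16°))^2 / (2*9.81) = 25.41 m

25.41 m


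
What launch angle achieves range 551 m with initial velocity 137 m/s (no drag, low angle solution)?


sin(2*theta) = R*g/v0^2 = 551*9.81/137^2 = 0.287991, theta = arcsin(0.287991)/2 = 8.369°

8.369 degrees


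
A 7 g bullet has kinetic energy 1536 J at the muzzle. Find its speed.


v = sqrt(2*E/m) = sqrt(2*1536/0.007) = 662.5 m/s

662.5 m/s


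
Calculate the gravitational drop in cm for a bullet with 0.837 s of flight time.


drop = 0.5*g*t^2 = 0.5*9.81*0.837^2 = 3.43629 m ≈ 343.6 cm

343.6 cm


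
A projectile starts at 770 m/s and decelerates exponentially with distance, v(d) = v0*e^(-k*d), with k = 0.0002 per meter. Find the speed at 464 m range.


v = v0*exp(-k*d) = 770*exp(-0.0002*464) = 701.8 m/s

701.8 m/s


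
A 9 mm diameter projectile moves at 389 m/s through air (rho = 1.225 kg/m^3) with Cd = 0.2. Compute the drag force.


A = pi*(d/2)^2 = pi*(9/2000)^2 = 6.36173e-05 m^2
Fd = 0.5*Cd*rho*A*v^2 = 0.5*0.2*1.225*6.36173e-05*389^2 = 1.179 N

1.179 N


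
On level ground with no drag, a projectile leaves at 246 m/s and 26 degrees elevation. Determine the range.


R = v0^2 * sin(2*theta) / g = 246^2 * sin(2*26°) / 9.81 = 4861 m

4861 m


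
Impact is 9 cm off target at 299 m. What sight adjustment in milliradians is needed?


1 mrad subtends 1 cm per 10 m of range, so adj = error_cm / (dist_m / 10) = 9 / (299/10) = 0.301 mrad

0.301 mrad


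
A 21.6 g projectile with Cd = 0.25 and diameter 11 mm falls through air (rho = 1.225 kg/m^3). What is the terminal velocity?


A = pi*(d/2)^2 = pi*(11/2000)^2 = 9.50332e-05 m^2
vt = sqrt(2mg/(Cd*rho*A)) = sqrt(2*0.0216*9.81/(0.25 * 1.225 * 9.50332e-05)) = 120.7 m/s

120.7 m/s


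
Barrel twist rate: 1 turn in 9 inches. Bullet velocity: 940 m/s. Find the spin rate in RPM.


twist_m = 9*0.0254 = 0.2286 m
spin = v/twist = 940/0.2286 = 4111.986 rev/s
RPM = spin*60 = 4111.986*60 ≈ 246719 RPM

246719 RPM


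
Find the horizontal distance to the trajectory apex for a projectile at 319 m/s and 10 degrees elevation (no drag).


R = v0^2*sin(2*theta)/g = 319^2*sin(2*10°)/9.81 = 3547.84 m
apex_dist = R/2 = 3547.84/2 = 1774 m

1774 m


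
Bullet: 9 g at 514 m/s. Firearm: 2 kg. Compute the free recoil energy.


v_r = m_p*v_p/m_gun = 0.009*514/2 = 2.313 m/s, E_r = 0.5*m_gun*v_r^2 = 0.5*2*2.313^2 = 5.35 J

5.35 J


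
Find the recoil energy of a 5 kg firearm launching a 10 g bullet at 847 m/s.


v_r = m_p*v_p/m_gun = 0.01*847/5 = 1.694 m/s, E_r = 0.5*m_gun*v_r^2 = 0.5*5*1.694^2 = 7.174 J

7.174 J


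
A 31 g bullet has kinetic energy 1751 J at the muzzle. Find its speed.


v = sqrt(2*E/m) = sqrt(2*1751/0.031) = 336.1 m/s

336.1 m/s


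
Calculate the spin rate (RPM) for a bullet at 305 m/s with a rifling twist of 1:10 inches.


twist_m = 10*0.0254 = 0.254 m
spin = v/twist = 305/0.254 = 1200.787 rev/s
RPM = spin*60 = 1200.787*60 ≈ 72047 RPM

72047 RPM


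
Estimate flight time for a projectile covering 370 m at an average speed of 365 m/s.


t = d/v = 370/365 = 1.014 s

1.014 s


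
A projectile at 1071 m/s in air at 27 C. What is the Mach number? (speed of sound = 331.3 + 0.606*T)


a = 331.3 + 0.606*(27) = 347.662 m/s
M = v/a = 1071/347.662 = 3.081

3.081


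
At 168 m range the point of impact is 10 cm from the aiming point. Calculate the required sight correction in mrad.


1 mrad subtends 1 cm per 10 m of range, so adj = error_cm / (dist_m / 10) = 10 / (168/10) = 0.5952 mrad

0.5952 mrad


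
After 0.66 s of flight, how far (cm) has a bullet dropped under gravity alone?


drop = 0.5*g*t^2 = 0.5*9.81*0.66^2 = 2.13662 m ≈ 213.7 cm

213.7 cm


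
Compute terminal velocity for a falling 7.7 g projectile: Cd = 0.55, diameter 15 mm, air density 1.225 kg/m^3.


A = pi*(d/2)^2 = pi*(15/2000)^2 = 1.76715e-04 m^2
vt = sqrt(2mg/(Cd*rho*A)) = sqrt(2*0.0077*9.81/(0.55 * 1.225 * 1.76715e-04)) = 35.62 m/s

35.62 m/s


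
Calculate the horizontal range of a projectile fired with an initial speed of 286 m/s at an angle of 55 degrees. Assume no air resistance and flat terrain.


R = v0^2 * sin(2*theta) / g = 286^2 * sin(2*55°) / 9.81 = 7835 m

7835 m


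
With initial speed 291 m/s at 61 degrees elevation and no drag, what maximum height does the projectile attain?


H = (v0*sin(theta))^2 / (2g) = (291*sin(61°))^2 / (2*9.81) = 3302 m

3302 m


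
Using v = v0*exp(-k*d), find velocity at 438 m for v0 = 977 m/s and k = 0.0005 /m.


v = v0*exp(-k*d) = 977*exp(-0.0005*438) = 784.8 m/s

784.8 m/s


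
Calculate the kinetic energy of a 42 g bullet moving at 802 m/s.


E = 0.5*m*v^2 = 0.5*0.042*802^2 = 13507 J

13507 J


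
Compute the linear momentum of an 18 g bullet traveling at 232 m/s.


p = m*v = 0.018*232 = 4.176 kg·m/s

4.176 kg·m/s


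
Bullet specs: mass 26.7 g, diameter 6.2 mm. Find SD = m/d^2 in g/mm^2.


SD = m/d^2 = 26.7/6.2^2 = 0.6946 g/mm^2

0.6946 g/mm^2


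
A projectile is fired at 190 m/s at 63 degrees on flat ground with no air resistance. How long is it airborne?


T = 2*v0*sin(theta)/g = 2*190*sin(63°)/9.81 = 34.51 s

34.51 s


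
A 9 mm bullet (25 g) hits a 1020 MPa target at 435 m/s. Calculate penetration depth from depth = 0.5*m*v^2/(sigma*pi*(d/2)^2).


A = pi*(d/2)^2 = pi*(9/2)^2 = 63.6173 mm^2
E = 0.5*m*v^2 = 0.5*0.025*435^2 = 2365.31 J
depth = E/(sigma*A) = 2365.31 J / (1020 MPa * 63.6173 mm^2) = 2365.31/(1020 * 63.6173) m = 0.0364513 m ≈ 36.45 mm

36.45 mm


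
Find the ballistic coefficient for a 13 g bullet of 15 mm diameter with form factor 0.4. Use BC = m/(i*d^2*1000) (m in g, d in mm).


BC = m/(i*d^2*1000) = 13/(0.4 * 15^2 * 1000) = 0.0001444

0.0001444


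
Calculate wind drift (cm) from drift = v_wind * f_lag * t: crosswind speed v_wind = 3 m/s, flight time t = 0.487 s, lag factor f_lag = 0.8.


drift = v_wind * lag * t = 3 * 0.8 * 0.487 = 1.1688 m ≈ 116.9 cm

116.9 cm


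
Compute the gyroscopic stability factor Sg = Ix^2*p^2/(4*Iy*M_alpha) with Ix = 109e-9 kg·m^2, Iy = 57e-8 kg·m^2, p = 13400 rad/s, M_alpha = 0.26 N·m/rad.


Sg = Ix^2 * p^2 / (4 * Iy * M_alpha) = (109e-9)^2 * 13400^2 / (4 * 57e-8 * 0.26) = 3.599

3.599


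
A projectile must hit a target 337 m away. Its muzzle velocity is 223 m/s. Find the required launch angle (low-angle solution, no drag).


sin(2*theta) = R*g/v0^2 = 337*9.81/223^2 = 0.0664797, theta = arcsin(0.0664797)/2 = 1.906°

1.906 degrees


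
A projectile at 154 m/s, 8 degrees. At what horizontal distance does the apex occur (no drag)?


R = v0^2*sin(2*theta)/g = 154^2*sin(2*8°)/9.81 = 666.362 m
apex_dist = R/2 = 666.362/2 = 333.2 m

333.2 m


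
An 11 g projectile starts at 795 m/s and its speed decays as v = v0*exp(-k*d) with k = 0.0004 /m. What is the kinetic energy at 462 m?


v = v0*exp(-k*d) = 795*exp(-0.0004*462) = 660.86 m/s
E = 0.5*m*v^2 = 0.5*0.011*660.86^2 = 2402 J

2402 J


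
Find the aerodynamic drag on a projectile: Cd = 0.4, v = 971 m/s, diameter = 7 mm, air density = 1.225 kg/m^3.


A = pi*(d/2)^2 = pi*(7/2000)^2 = 3.84845e-05 m^2
Fd = 0.5*Cd*rho*A*v^2 = 0.5*0.4*1.225*3.84845e-05*971^2 = 8.89 N

8.89 N


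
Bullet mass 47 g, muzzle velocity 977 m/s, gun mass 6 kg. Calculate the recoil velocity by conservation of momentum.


v_recoil = m_p * v_p / m_gun = 0.047 * 977 / 6 = 7.653 m/s

7.653 m/s


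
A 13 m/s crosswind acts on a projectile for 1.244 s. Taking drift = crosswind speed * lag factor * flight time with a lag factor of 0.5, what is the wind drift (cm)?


drift = v_wind * lag * t = 13 * 0.5 * 1.244 = 8.086 m ≈ 808.6 cm

808.6 cm


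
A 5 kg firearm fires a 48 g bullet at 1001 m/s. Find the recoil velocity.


v_recoil = m_p * v_p / m_gun = 0.048 * 1001 / 5 = 9.61 m/s

9.61 m/s


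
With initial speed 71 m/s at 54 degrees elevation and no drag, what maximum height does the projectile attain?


H = (v0*sin(theta))^2 / (2g) = (71*sin(54°))^2 / (2*9.81) = 168.2 m

168.2 m


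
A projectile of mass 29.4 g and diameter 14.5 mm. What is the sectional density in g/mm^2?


SD = m/d^2 = 29.4/14.5^2 = 0.1398 g/mm^2

0.1398 g/mm^2


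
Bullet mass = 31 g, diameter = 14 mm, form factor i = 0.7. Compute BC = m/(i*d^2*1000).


BC = m/(i*d^2*1000) = 31/(0.7 * 14^2 * 1000) = 0.0002259

0.0002259


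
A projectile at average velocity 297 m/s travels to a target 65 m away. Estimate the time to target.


t = d/v = 65/297 = 0.2189 s

0.2189 s


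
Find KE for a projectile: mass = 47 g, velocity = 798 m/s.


E = 0.5*m*v^2 = 0.5*0.047*798^2 = 14965 J

14965 J


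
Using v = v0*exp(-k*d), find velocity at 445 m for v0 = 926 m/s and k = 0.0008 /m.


v = v0*exp(-k*d) = 926*exp(-0.0008*445) = 648.6 m/s

648.6 m/s


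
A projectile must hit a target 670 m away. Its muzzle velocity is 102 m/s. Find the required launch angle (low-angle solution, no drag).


sin(2*theta) = R*g/v0^2 = 670*9.81/102^2 = 0.631747, theta = arcsin(0.631747)/2 = 19.59°

19.59 degrees


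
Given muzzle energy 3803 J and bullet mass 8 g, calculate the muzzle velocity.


v = sqrt(2*E/m) = sqrt(2*3803/0.008) = 975.1 m/s

975.1 m/s


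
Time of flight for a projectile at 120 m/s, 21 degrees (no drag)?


T = 2*v0*sin(theta)/g = 2*120*sin(21°)/9.81 = 8.767 s

8.767 s


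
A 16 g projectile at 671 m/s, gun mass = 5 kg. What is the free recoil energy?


v_r = m_p*v_p/m_gun = 0.016*671/5 = 2.1472 m/s, E_r = 0.5*m_gun*v_r^2 = 0.5*5*2.1472^2 = 11.53 J

11.53 J


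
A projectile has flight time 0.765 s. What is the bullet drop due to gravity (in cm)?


drop = 0.5*g*t^2 = 0.5*9.81*0.765^2 = 2.87053 m ≈ 287.1 cm

287.1 cm


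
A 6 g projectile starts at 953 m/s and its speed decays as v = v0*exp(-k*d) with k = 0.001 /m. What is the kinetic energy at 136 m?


v = v0*exp(-k*d) = 953*exp(-0.001*136) = 831.819 m/s
E = 0.5*m*v^2 = 0.5*0.006*831.819^2 = 2076 J

2076 J


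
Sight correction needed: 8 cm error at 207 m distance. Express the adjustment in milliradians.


1 mrad subtends 1 cm per 10 m of range, so adj = error_cm / (dist_m / 10) = 8 / (207/10) = 0.3865 mrad

0.3865 mrad


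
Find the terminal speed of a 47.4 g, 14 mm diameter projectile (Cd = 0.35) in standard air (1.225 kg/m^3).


A = pi*(d/2)^2 = pi*(14/2000)^2 = 1.53938e-04 m^2
vt = sqrt(2mg/(Cd*rho*A)) = sqrt(2*0.0474*9.81/(0.35 * 1.225 * 1.53938e-04)) = 118.7 m/s

118.7 m/s


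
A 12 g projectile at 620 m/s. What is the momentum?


p = m*v = 0.012*620 = 7.44 kg·m/s

7.44 kg·m/s


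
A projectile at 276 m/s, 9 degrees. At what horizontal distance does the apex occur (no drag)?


R = v0^2*sin(2*theta)/g = 276^2*sin(2*9°)/9.81 = 2399.56 m
apex_dist = R/2 = 2399.56/2 = 1200 m

1200 m


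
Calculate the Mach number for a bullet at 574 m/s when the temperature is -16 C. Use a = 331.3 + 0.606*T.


a = 331.3 + 0.606*(-16) = 321.604 m/s
M = v/a = 574/321.604 = 1.785

1.785


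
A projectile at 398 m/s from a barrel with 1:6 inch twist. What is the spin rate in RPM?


twist_m = 6*0.0254 = 0.1524 m
spin = v/twist = 398/0.1524 = 2611.549 rev/s
RPM = spin*60 = 2611.549*60 ≈ 156693 RPM

156693 RPM


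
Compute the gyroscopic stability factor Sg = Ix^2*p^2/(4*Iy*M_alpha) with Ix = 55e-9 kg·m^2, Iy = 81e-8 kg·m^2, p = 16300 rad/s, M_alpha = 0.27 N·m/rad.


Sg = Ix^2 * p^2 / (4 * Iy * M_alpha) = (55e-9)^2 * 16300^2 / (4 * 81e-8 * 0.27) = 0.9187

0.9187


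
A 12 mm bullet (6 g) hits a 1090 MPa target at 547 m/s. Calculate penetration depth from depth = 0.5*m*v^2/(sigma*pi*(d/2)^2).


A = pi*(d/2)^2 = pi*(12/2)^2 = 113.097 mm^2
E = 0.5*m*v^2 = 0.5*0.006*547^2 = 897.627 J
depth = E/(sigma*A) = 897.627 J / (1090 MPa * 113.097 mm^2) = 897.627/(1090 * 113.097) m = 0.00728144 m ≈ 7.281 mm

7.281 mm


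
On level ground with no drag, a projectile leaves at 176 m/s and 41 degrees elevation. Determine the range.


R = v0^2 * sin(2*theta) / g = 176^2 * sin(2*41°) / 9.81 = 3127 m

3127 m


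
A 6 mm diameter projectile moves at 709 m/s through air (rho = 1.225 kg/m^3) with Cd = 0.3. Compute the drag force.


A = pi*(d/2)^2 = pi*(6/2000)^2 = 2.82743e-05 m^2
Fd = 0.5*Cd*rho*A*v^2 = 0.5*0.3*1.225*2.82743e-05*709^2 = 2.612 N

2.612 N


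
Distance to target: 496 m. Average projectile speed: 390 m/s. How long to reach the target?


t = d/v = 496/390 = 1.272 s

1.272 s


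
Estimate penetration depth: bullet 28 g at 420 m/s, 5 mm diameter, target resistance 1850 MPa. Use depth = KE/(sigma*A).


A = pi*(d/2)^2 = pi*(5/2)^2 = 19.635 mm^2
E = 0.5*m*v^2 = 0.5*0.028*420^2 = 2469.6 J
depth = E/(sigma*A) = 2469.6 J / (1850 MPa * 19.635 mm^2) = 2469.6/(1850 * 19.635) m = 0.0679869 m ≈ 67.99 mm

67.99 mm


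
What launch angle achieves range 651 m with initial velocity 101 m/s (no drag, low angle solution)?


sin(2*theta) = R*g/v0^2 = 651*9.81/101^2 = 0.626047, theta = arcsin(0.626047)/2 = 19.38°

19.38 degrees


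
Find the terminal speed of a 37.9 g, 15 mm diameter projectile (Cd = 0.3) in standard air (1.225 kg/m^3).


A = pi*(d/2)^2 = pi*(15/2000)^2 = 1.76715e-04 m^2
vt = sqrt(2mg/(Cd*rho*A)) = sqrt(2*0.0379*9.81/(0.3 * 1.225 * 1.76715e-04)) = 107 m/s

107 m/s


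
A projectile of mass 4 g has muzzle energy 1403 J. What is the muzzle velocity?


v = sqrt(2*E/m) = sqrt(2*1403/0.004) = 837.6 m/s

837.6 m/s


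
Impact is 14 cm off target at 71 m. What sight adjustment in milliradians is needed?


1 mrad subtends 1 cm per 10 m of range, so adj = error_cm / (dist_m / 10) = 14 / (71/10) = 1.972 mrad

1.972 mrad


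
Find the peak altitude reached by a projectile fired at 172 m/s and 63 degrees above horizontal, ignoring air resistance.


H = (v0*sin(theta))^2 / (2g) = (172*sin(63°))^2 / (2*9.81) = 1197 m

1197 m


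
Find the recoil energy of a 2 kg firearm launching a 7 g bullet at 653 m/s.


v_r = m_p*v_p/m_gun = 0.007*653/2 = 2.2855 m/s, E_r = 0.5*m_gun*v_r^2 = 0.5*2*2.2855^2 = 5.224 J

5.224 J


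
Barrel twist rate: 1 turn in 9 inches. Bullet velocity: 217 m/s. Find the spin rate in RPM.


twist_m = 9*0.0254 = 0.2286 m
spin = v/twist = 217/0.2286 = 949.2563 rev/s
RPM = spin*60 = 949.2563*60 ≈ 56955 RPM

56955 RPM


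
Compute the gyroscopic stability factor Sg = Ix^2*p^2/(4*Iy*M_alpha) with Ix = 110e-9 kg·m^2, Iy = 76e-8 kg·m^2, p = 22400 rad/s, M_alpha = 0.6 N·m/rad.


Sg = Ix^2 * p^2 / (4 * Iy * M_alpha) = (110e-9)^2 * 22400^2 / (4 * 76e-8 * 0.6) = 3.329

3.329


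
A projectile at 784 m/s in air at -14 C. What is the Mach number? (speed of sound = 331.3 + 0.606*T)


a = 331.3 + 0.606*(-14) = 322.816 m/s
M = v/a = 784/322.816 = 2.429

2.429


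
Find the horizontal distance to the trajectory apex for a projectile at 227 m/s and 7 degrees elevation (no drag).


R = v0^2*sin(2*theta)/g = 227^2*sin(2*7°)/9.81 = 1270.74 m
apex_dist = R/2 = 1270.74/2 = 635.4 m

635.4 m


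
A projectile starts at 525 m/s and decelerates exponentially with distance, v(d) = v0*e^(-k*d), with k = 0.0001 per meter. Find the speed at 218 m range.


v = v0*exp(-k*d) = 525*exp(-0.0001*218) = 513.7 m/s

513.7 m/s


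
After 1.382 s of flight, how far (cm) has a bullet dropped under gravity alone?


drop = 0.5*g*t^2 = 0.5*9.81*1.382^2 = 9.36818 m ≈ 936.8 cm

936.8 cm


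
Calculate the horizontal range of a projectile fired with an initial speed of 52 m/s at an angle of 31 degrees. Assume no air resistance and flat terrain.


R = v0^2 * sin(2*theta) / g = 52^2 * sin(2*31°) / 9.81 = 243.4 m

243.4 m


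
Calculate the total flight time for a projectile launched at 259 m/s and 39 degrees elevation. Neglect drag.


T = 2*v0*sin(theta)/g = 2*259*sin(39°)/9.81 = 33.23 s

33.23 s


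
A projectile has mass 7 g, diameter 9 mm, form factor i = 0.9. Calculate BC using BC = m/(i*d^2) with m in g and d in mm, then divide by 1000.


BC = m/(i*d^2*1000) = 7/(0.9 * 9^2 * 1000) = 9.602e-05

9.602e-05


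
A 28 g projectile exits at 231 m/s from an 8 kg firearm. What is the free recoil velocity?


v_recoil = m_p * v_p / m_gun = 0.028 * 231 / 8 = 0.8085 m/s

0.8085 m/s


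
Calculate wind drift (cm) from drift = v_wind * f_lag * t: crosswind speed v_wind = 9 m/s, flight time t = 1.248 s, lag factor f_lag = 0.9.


drift = v_wind * lag * t = 9 * 0.9 * 1.248 = 10.1088 m ≈ 1011 cm

1011 cm


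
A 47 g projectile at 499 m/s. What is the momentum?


p = m*v = 0.047*499 = 23.45 kg·m/s

23.45 kg·m/s


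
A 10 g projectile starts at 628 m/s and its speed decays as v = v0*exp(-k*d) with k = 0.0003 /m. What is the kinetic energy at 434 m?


v = v0*exp(-k*d) = 628*exp(-0.0003*434) = 551.334 m/s
E = 0.5*m*v^2 = 0.5*0.01*551.334^2 = 1520 J

1520 J


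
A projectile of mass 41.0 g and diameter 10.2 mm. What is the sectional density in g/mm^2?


SD = m/d^2 = 41.0/10.2^2 = 0.3941 g/mm^2

0.3941 g/mm^2


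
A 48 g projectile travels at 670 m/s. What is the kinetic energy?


E = 0.5*m*v^2 = 0.5*0.048*670^2 = 10774 J

10774 J


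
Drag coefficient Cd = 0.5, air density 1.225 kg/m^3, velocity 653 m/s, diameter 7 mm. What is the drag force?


A = pi*(d/2)^2 = pi*(7/2000)^2 = 3.84845e-05 m^2
Fd = 0.5*Cd*rho*A*v^2 = 0.5*0.5*1.225*3.84845e-05*653^2 = 5.026 N

5.026 N


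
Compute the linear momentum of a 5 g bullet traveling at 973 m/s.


p = m*v = 0.005*973 = 4.865 kg·m/s

4.865 kg·m/s


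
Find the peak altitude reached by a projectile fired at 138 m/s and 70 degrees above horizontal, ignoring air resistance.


H = (v0*sin(theta))^2 / (2g) = (138*sin(70°))^2 / (2*9.81) = 857.1 m

857.1 m


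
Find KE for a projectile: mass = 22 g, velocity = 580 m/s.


E = 0.5*m*v^2 = 0.5*0.022*580^2 = 3700 J

3700 J


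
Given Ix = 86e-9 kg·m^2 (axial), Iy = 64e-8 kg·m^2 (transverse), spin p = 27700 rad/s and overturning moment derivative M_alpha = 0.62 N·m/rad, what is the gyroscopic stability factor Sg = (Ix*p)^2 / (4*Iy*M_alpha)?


Sg = Ix^2 * p^2 / (4 * Iy * M_alpha) = (86e-9)^2 * 27700^2 / (4 * 64e-8 * 0.62) = 3.575

3.575


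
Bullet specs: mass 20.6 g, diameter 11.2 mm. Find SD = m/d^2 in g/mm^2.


SD = m/d^2 = 20.6/11.2^2 = 0.1642 g/mm^2

0.1642 g/mm^2


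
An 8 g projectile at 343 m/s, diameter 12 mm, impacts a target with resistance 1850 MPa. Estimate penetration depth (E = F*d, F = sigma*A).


A = pi*(d/2)^2 = pi*(12/2)^2 = 113.097 mm^2
E = 0.5*m*v^2 = 0.5*0.008*343^2 = 470.596 J
depth = E/(sigma*A) = 470.596 J / (1850 MPa * 113.097 mm^2) = 470.596/(1850 * 113.097) m = 0.00224918 m ≈ 2.249 mm

2.249 mm


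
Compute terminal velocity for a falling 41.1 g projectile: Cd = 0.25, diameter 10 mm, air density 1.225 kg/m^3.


A = pi*(d/2)^2 = pi*(10/2000)^2 = 7.85398e-05 m^2
vt = sqrt(2mg/(Cd*rho*A)) = sqrt(2*0.0411*9.81/(0.25 * 1.225 * 7.85398e-05)) = 183.1 m/s

183.1 m/s


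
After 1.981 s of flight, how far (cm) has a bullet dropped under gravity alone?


drop = 0.5*g*t^2 = 0.5*9.81*1.981^2 = 19.249 m ≈ 1925 cm

1925 cm


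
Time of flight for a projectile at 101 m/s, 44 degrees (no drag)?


T = 2*v0*sin(theta)/g = 2*101*sin(44°)/9.81 = 14.3 s

14.3 s


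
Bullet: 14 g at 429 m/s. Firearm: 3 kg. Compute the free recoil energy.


v_r = m_p*v_p/m_gun = 0.014*429/3 = 2.002 m/s, E_r = 0.5*m_gun*v_r^2 = 0.5*3*2.002^2 = 6.012 J

6.012 J


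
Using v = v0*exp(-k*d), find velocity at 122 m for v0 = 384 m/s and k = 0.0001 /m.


v = v0*exp(-k*d) = 384*exp(-0.0001*122) = 379.3 m/s

379.3 m/s


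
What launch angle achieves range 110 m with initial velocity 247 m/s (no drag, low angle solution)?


sin(2*theta) = R*g/v0^2 = 110*9.81/247^2 = 0.0176876, theta = arcsin(0.0176876)/2 = 0.5067°

0.5067 degrees


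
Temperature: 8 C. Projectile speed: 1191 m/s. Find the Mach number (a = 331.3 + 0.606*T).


a = 331.3 + 0.606*(8) = 336.148 m/s
M = v/a = 1191/336.148 = 3.543

3.543


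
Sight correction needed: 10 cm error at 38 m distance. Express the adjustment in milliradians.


1 mrad subtends 1 cm per 10 m of range, so adj = error_cm / (dist_m / 10) = 10 / (38/10) = 2.632 mrad

2.632 mrad


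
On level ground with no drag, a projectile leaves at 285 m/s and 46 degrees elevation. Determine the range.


R = v0^2 * sin(2*theta) / g = 285^2 * sin(2*46°) / 9.81 = 8275 m

8275 m


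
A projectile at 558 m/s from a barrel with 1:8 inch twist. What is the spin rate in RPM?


twist_m = 8*0.0254 = 0.2032 m
spin = v/twist = 558/0.2032 = 2746.063 rev/s
RPM = spin*60 = 2746.063*60 ≈ 164764 RPM

164764 RPM


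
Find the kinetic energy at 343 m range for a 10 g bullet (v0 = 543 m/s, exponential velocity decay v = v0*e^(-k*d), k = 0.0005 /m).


v = v0*exp(-k*d) = 543*exp(-0.0005*343) = 457.423 m/s
E = 0.5*m*v^2 = 0.5*0.01*457.423^2 = 1046 J

1046 J


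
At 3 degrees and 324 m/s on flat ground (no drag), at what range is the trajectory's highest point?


R = v0^2*sin(2*theta)/g = 324^2*sin(2*3°)/9.81 = 1118.55 m
apex_dist = R/2 = 1118.55/2 = 559.3 m

559.3 m


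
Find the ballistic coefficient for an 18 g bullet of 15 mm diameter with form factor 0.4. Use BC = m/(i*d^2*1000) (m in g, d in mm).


BC = m/(i*d^2*1000) = 18/(0.4 * 15^2 * 1000) = 0.0002

0.0002


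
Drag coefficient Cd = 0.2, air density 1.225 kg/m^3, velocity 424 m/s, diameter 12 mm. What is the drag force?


A = pi*(d/2)^2 = pi*(12/2000)^2 = 1.13097e-04 m^2
Fd = 0.5*Cd*rho*A*v^2 = 0.5*0.2*1.225*1.13097e-04*424^2 = 2.491 N

2.491 N


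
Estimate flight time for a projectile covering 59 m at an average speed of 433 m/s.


t = d/v = 59/433 = 0.1363 s

0.1363 s


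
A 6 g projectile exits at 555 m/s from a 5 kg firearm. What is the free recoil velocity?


v_recoil = m_p * v_p / m_gun = 0.006 * 555 / 5 = 0.666 m/s

0.666 m/s


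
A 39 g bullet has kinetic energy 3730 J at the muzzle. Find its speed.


v = sqrt(2*E/m) = sqrt(2*3730/0.039) = 437.4 m/s

437.4 m/s


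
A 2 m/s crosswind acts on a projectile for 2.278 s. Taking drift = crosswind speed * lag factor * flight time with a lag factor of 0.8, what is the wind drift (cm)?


drift = v_wind * lag * t = 2 * 0.8 * 2.278 = 3.6448 m ≈ 364.5 cm

364.5 cm
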